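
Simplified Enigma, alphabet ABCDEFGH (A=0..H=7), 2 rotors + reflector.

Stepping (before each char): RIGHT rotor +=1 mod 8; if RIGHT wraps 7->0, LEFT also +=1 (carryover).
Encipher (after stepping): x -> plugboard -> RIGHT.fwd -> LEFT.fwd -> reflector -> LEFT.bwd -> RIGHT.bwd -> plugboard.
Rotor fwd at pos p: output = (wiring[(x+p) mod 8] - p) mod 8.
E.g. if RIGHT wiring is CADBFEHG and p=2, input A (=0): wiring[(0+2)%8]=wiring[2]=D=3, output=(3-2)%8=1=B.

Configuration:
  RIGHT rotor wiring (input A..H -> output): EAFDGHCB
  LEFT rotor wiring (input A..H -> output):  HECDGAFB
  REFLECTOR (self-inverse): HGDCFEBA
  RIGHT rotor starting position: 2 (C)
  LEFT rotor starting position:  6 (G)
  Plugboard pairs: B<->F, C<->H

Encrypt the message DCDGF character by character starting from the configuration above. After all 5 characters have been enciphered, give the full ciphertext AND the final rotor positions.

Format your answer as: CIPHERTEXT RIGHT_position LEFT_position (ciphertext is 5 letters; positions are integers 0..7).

Char 1 ('D'): step: R->3, L=6; D->plug->D->R->H->L->C->refl->D->L'->B->R'->F->plug->B
Char 2 ('C'): step: R->4, L=6; C->plug->H->R->H->L->C->refl->D->L'->B->R'->G->plug->G
Char 3 ('D'): step: R->5, L=6; D->plug->D->R->H->L->C->refl->D->L'->B->R'->H->plug->C
Char 4 ('G'): step: R->6, L=6; G->plug->G->R->A->L->H->refl->A->L'->G->R'->C->plug->H
Char 5 ('F'): step: R->7, L=6; F->plug->B->R->F->L->F->refl->E->L'->E->R'->E->plug->E
Final: ciphertext=BGCHE, RIGHT=7, LEFT=6

Answer: BGCHE 7 6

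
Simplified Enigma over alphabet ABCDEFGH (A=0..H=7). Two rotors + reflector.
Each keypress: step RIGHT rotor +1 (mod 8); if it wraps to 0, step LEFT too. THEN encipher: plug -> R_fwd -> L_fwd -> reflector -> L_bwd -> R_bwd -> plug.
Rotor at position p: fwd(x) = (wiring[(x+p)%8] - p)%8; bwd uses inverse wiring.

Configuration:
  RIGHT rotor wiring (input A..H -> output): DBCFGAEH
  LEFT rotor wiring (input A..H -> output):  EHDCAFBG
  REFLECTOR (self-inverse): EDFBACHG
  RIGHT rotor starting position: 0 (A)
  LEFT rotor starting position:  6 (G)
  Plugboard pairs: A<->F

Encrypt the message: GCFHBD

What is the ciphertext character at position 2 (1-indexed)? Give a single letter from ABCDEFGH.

Char 1 ('G'): step: R->1, L=6; G->plug->G->R->G->L->C->refl->F->L'->E->R'->C->plug->C
Char 2 ('C'): step: R->2, L=6; C->plug->C->R->E->L->F->refl->C->L'->G->R'->D->plug->D

D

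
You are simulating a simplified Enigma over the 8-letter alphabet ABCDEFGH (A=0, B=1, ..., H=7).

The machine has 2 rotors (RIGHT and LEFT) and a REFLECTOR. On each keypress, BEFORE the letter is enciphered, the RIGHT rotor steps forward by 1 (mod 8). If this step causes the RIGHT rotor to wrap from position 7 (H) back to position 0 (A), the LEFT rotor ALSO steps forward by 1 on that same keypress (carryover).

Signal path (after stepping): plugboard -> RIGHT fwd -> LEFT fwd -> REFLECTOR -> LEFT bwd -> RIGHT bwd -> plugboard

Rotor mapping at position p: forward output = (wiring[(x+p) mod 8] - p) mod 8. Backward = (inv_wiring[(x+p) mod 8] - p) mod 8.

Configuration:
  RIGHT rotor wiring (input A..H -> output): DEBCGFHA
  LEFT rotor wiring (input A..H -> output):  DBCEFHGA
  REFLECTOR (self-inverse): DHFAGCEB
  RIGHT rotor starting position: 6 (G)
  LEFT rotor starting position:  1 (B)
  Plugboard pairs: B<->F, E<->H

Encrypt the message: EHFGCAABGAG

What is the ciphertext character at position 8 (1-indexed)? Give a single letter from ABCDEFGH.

Char 1 ('E'): step: R->7, L=1; E->plug->H->R->A->L->A->refl->D->L'->C->R'->D->plug->D
Char 2 ('H'): step: R->0, L->2 (L advanced); H->plug->E->R->G->L->B->refl->H->L'->H->R'->G->plug->G
Char 3 ('F'): step: R->1, L=2; F->plug->B->R->A->L->A->refl->D->L'->C->R'->H->plug->E
Char 4 ('G'): step: R->2, L=2; G->plug->G->R->B->L->C->refl->F->L'->D->R'->D->plug->D
Char 5 ('C'): step: R->3, L=2; C->plug->C->R->C->L->D->refl->A->L'->A->R'->F->plug->B
Char 6 ('A'): step: R->4, L=2; A->plug->A->R->C->L->D->refl->A->L'->A->R'->F->plug->B
Char 7 ('A'): step: R->5, L=2; A->plug->A->R->A->L->A->refl->D->L'->C->R'->B->plug->F
Char 8 ('B'): step: R->6, L=2; B->plug->F->R->E->L->E->refl->G->L'->F->R'->C->plug->C

C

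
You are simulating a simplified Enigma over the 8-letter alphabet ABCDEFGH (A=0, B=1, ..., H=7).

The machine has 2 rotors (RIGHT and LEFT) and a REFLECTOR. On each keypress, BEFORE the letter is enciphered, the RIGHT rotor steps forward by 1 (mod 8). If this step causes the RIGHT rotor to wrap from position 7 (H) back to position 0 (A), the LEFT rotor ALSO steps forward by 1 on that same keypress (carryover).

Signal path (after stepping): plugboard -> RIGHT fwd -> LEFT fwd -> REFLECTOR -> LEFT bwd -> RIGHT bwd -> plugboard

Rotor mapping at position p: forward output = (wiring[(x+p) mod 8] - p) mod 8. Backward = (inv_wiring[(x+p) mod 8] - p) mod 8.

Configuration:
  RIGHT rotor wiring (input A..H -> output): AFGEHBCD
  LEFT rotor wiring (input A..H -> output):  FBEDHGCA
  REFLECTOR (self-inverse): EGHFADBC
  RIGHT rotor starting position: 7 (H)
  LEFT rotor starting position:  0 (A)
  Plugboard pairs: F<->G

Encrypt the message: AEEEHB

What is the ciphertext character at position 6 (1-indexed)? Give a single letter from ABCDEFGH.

Char 1 ('A'): step: R->0, L->1 (L advanced); A->plug->A->R->A->L->A->refl->E->L'->H->R'->E->plug->E
Char 2 ('E'): step: R->1, L=1; E->plug->E->R->A->L->A->refl->E->L'->H->R'->H->plug->H
Char 3 ('E'): step: R->2, L=1; E->plug->E->R->A->L->A->refl->E->L'->H->R'->D->plug->D
Char 4 ('E'): step: R->3, L=1; E->plug->E->R->A->L->A->refl->E->L'->H->R'->D->plug->D
Char 5 ('H'): step: R->4, L=1; H->plug->H->R->A->L->A->refl->E->L'->H->R'->D->plug->D
Char 6 ('B'): step: R->5, L=1; B->plug->B->R->F->L->B->refl->G->L'->D->R'->D->plug->D

D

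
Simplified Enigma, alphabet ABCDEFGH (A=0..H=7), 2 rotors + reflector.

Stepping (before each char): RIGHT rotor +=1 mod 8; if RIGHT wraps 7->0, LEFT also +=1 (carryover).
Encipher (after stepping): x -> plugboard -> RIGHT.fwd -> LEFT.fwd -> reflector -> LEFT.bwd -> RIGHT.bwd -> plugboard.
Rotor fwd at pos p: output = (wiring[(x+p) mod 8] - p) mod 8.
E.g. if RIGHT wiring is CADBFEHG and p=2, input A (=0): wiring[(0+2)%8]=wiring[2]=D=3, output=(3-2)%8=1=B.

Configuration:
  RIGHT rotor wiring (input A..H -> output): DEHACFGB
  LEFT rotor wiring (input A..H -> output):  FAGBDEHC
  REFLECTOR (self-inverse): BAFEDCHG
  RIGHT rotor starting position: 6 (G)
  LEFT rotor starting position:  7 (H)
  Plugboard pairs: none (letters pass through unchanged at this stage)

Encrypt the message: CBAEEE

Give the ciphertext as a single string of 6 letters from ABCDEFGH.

Char 1 ('C'): step: R->7, L=7; C->plug->C->R->F->L->E->refl->D->L'->A->R'->D->plug->D
Char 2 ('B'): step: R->0, L->0 (L advanced); B->plug->B->R->E->L->D->refl->E->L'->F->R'->F->plug->F
Char 3 ('A'): step: R->1, L=0; A->plug->A->R->D->L->B->refl->A->L'->B->R'->D->plug->D
Char 4 ('E'): step: R->2, L=0; E->plug->E->R->E->L->D->refl->E->L'->F->R'->A->plug->A
Char 5 ('E'): step: R->3, L=0; E->plug->E->R->G->L->H->refl->G->L'->C->R'->C->plug->C
Char 6 ('E'): step: R->4, L=0; E->plug->E->R->H->L->C->refl->F->L'->A->R'->F->plug->F

Answer: DFDACF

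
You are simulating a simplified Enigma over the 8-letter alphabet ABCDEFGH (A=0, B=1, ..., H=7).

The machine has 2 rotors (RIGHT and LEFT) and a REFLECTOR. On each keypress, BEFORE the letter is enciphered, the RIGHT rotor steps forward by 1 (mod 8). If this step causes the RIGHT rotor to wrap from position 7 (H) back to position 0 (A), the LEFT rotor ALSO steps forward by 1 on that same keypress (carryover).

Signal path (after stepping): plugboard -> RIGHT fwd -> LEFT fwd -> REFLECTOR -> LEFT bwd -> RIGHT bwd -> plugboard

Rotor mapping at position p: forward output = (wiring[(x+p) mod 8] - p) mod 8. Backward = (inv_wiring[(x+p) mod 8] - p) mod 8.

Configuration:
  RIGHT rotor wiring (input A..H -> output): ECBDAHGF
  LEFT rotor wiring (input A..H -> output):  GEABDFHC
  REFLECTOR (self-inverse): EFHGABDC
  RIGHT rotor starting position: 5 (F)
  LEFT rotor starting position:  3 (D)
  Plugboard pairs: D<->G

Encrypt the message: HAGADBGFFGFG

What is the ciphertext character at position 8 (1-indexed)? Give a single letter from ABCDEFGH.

Char 1 ('H'): step: R->6, L=3; H->plug->H->R->B->L->A->refl->E->L'->D->R'->E->plug->E
Char 2 ('A'): step: R->7, L=3; A->plug->A->R->G->L->B->refl->F->L'->H->R'->H->plug->H
Char 3 ('G'): step: R->0, L->4 (L advanced); G->plug->D->R->D->L->G->refl->D->L'->C->R'->B->plug->B
Char 4 ('A'): step: R->1, L=4; A->plug->A->R->B->L->B->refl->F->L'->H->R'->D->plug->G
Char 5 ('D'): step: R->2, L=4; D->plug->G->R->C->L->D->refl->G->L'->D->R'->F->plug->F
Char 6 ('B'): step: R->3, L=4; B->plug->B->R->F->L->A->refl->E->L'->G->R'->H->plug->H
Char 7 ('G'): step: R->4, L=4; G->plug->D->R->B->L->B->refl->F->L'->H->R'->H->plug->H
Char 8 ('F'): step: R->5, L=4; F->plug->F->R->E->L->C->refl->H->L'->A->R'->C->plug->C

C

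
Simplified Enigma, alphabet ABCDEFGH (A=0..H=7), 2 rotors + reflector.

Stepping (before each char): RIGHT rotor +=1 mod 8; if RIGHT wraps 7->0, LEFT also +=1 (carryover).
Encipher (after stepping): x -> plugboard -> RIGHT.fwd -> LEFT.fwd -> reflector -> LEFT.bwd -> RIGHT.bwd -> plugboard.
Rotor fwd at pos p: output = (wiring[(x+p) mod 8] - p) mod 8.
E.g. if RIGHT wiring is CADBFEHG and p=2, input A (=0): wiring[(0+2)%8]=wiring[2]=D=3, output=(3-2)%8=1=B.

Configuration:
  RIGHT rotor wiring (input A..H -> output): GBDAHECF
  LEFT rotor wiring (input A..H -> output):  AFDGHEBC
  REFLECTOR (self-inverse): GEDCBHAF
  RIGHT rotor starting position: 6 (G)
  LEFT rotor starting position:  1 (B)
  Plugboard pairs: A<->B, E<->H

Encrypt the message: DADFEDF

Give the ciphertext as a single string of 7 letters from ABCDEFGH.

Answer: HDEECAA

Derivation:
Char 1 ('D'): step: R->7, L=1; D->plug->D->R->E->L->D->refl->C->L'->B->R'->E->plug->H
Char 2 ('A'): step: R->0, L->2 (L advanced); A->plug->B->R->B->L->E->refl->B->L'->A->R'->D->plug->D
Char 3 ('D'): step: R->1, L=2; D->plug->D->R->G->L->G->refl->A->L'->F->R'->H->plug->E
Char 4 ('F'): step: R->2, L=2; F->plug->F->R->D->L->C->refl->D->L'->H->R'->H->plug->E
Char 5 ('E'): step: R->3, L=2; E->plug->H->R->A->L->B->refl->E->L'->B->R'->C->plug->C
Char 6 ('D'): step: R->4, L=2; D->plug->D->R->B->L->E->refl->B->L'->A->R'->B->plug->A
Char 7 ('F'): step: R->5, L=2; F->plug->F->R->G->L->G->refl->A->L'->F->R'->B->plug->A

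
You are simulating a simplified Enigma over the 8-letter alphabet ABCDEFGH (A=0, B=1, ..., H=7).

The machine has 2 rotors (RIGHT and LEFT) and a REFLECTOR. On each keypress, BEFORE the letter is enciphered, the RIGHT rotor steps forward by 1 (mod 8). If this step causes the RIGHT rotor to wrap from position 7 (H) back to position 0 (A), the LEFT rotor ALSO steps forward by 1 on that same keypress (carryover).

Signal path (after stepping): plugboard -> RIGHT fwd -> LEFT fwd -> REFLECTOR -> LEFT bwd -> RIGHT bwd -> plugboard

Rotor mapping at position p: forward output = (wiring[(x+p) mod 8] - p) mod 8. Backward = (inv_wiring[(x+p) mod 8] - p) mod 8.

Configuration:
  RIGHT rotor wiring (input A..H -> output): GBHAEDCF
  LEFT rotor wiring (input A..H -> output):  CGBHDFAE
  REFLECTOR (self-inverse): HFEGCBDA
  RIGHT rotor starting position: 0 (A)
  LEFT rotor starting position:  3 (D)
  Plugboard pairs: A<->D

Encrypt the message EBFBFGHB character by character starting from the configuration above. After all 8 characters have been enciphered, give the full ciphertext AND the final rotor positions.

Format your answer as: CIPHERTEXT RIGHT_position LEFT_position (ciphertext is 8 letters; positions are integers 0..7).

Answer: DHHCCBGD 0 4

Derivation:
Char 1 ('E'): step: R->1, L=3; E->plug->E->R->C->L->C->refl->E->L'->A->R'->A->plug->D
Char 2 ('B'): step: R->2, L=3; B->plug->B->R->G->L->D->refl->G->L'->H->R'->H->plug->H
Char 3 ('F'): step: R->3, L=3; F->plug->F->R->D->L->F->refl->B->L'->E->R'->H->plug->H
Char 4 ('B'): step: R->4, L=3; B->plug->B->R->H->L->G->refl->D->L'->G->R'->C->plug->C
Char 5 ('F'): step: R->5, L=3; F->plug->F->R->C->L->C->refl->E->L'->A->R'->C->plug->C
Char 6 ('G'): step: R->6, L=3; G->plug->G->R->G->L->D->refl->G->L'->H->R'->B->plug->B
Char 7 ('H'): step: R->7, L=3; H->plug->H->R->D->L->F->refl->B->L'->E->R'->G->plug->G
Char 8 ('B'): step: R->0, L->4 (L advanced); B->plug->B->R->B->L->B->refl->F->L'->G->R'->A->plug->D
Final: ciphertext=DHHCCBGD, RIGHT=0, LEFT=4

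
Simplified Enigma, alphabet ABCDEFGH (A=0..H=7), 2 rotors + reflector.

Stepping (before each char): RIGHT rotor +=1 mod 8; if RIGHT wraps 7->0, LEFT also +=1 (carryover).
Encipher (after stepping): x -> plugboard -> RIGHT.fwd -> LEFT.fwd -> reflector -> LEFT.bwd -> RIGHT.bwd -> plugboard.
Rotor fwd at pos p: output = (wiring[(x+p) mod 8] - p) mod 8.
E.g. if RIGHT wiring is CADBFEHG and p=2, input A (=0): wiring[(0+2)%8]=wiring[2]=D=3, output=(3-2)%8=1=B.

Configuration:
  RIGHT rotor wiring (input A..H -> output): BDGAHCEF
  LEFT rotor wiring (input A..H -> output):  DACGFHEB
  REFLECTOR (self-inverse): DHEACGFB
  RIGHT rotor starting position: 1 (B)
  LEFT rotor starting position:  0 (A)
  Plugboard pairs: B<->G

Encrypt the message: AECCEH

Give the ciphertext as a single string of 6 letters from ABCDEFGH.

Char 1 ('A'): step: R->2, L=0; A->plug->A->R->E->L->F->refl->G->L'->D->R'->F->plug->F
Char 2 ('E'): step: R->3, L=0; E->plug->E->R->C->L->C->refl->E->L'->G->R'->F->plug->F
Char 3 ('C'): step: R->4, L=0; C->plug->C->R->A->L->D->refl->A->L'->B->R'->D->plug->D
Char 4 ('C'): step: R->5, L=0; C->plug->C->R->A->L->D->refl->A->L'->B->R'->F->plug->F
Char 5 ('E'): step: R->6, L=0; E->plug->E->R->A->L->D->refl->A->L'->B->R'->G->plug->B
Char 6 ('H'): step: R->7, L=0; H->plug->H->R->F->L->H->refl->B->L'->H->R'->D->plug->D

Answer: FFDFBD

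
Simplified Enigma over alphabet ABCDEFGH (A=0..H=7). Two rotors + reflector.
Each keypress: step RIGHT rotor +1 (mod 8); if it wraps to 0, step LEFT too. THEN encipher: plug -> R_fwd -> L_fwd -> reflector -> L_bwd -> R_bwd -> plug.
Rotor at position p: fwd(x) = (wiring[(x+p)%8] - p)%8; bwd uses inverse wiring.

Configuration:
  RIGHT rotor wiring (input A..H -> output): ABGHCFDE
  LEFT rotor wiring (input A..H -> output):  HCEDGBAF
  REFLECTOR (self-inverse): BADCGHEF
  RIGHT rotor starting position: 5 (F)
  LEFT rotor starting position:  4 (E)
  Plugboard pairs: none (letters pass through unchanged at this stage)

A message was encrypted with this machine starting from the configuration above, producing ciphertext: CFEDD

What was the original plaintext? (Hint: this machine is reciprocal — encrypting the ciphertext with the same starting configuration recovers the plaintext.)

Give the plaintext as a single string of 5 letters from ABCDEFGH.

Char 1 ('C'): step: R->6, L=4; C->plug->C->R->C->L->E->refl->G->L'->F->R'->A->plug->A
Char 2 ('F'): step: R->7, L=4; F->plug->F->R->D->L->B->refl->A->L'->G->R'->G->plug->G
Char 3 ('E'): step: R->0, L->5 (L advanced); E->plug->E->R->C->L->A->refl->B->L'->H->R'->D->plug->D
Char 4 ('D'): step: R->1, L=5; D->plug->D->R->B->L->D->refl->C->L'->D->R'->G->plug->G
Char 5 ('D'): step: R->2, L=5; D->plug->D->R->D->L->C->refl->D->L'->B->R'->E->plug->E

Answer: AGDGE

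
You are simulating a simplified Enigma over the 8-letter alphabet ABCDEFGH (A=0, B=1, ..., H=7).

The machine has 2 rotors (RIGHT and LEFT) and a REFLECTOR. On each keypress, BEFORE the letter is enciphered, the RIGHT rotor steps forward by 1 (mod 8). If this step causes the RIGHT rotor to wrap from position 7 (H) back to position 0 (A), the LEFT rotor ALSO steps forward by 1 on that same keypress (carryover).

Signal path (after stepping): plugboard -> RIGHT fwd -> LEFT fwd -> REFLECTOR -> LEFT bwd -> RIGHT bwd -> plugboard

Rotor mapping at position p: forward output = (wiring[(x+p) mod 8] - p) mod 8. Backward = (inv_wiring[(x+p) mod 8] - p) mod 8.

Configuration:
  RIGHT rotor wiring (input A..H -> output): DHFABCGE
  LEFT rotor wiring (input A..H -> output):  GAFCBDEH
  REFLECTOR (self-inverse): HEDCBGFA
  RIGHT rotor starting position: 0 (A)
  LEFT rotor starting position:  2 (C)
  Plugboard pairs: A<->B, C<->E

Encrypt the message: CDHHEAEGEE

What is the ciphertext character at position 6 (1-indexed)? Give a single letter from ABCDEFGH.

Char 1 ('C'): step: R->1, L=2; C->plug->E->R->B->L->A->refl->H->L'->C->R'->H->plug->H
Char 2 ('D'): step: R->2, L=2; D->plug->D->R->A->L->D->refl->C->L'->E->R'->E->plug->C
Char 3 ('H'): step: R->3, L=2; H->plug->H->R->C->L->H->refl->A->L'->B->R'->E->plug->C
Char 4 ('H'): step: R->4, L=2; H->plug->H->R->E->L->C->refl->D->L'->A->R'->D->plug->D
Char 5 ('E'): step: R->5, L=2; E->plug->C->R->H->L->G->refl->F->L'->F->R'->A->plug->B
Char 6 ('A'): step: R->6, L=2; A->plug->B->R->G->L->E->refl->B->L'->D->R'->G->plug->G

G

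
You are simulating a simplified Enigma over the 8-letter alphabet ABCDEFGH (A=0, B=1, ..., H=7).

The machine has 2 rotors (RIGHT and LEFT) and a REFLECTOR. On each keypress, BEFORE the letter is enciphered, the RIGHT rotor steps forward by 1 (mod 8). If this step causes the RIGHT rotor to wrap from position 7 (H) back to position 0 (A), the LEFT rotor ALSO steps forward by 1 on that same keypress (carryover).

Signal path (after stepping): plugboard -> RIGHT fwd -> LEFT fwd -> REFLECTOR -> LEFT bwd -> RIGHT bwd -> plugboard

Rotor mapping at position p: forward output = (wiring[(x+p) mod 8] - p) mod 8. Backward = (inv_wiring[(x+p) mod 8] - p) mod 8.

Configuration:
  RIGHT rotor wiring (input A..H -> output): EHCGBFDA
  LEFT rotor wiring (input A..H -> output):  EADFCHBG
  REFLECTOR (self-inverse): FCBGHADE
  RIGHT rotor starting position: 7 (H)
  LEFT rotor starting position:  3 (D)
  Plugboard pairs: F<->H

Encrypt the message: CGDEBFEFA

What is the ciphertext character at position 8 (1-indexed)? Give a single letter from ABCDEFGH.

Char 1 ('C'): step: R->0, L->4 (L advanced); C->plug->C->R->C->L->F->refl->A->L'->E->R'->A->plug->A
Char 2 ('G'): step: R->1, L=4; G->plug->G->R->H->L->B->refl->C->L'->D->R'->H->plug->F
Char 3 ('D'): step: R->2, L=4; D->plug->D->R->D->L->C->refl->B->L'->H->R'->C->plug->C
Char 4 ('E'): step: R->3, L=4; E->plug->E->R->F->L->E->refl->H->L'->G->R'->B->plug->B
Char 5 ('B'): step: R->4, L=4; B->plug->B->R->B->L->D->refl->G->L'->A->R'->E->plug->E
Char 6 ('F'): step: R->5, L=4; F->plug->H->R->E->L->A->refl->F->L'->C->R'->E->plug->E
Char 7 ('E'): step: R->6, L=4; E->plug->E->R->E->L->A->refl->F->L'->C->R'->B->plug->B
Char 8 ('F'): step: R->7, L=4; F->plug->H->R->E->L->A->refl->F->L'->C->R'->F->plug->H

H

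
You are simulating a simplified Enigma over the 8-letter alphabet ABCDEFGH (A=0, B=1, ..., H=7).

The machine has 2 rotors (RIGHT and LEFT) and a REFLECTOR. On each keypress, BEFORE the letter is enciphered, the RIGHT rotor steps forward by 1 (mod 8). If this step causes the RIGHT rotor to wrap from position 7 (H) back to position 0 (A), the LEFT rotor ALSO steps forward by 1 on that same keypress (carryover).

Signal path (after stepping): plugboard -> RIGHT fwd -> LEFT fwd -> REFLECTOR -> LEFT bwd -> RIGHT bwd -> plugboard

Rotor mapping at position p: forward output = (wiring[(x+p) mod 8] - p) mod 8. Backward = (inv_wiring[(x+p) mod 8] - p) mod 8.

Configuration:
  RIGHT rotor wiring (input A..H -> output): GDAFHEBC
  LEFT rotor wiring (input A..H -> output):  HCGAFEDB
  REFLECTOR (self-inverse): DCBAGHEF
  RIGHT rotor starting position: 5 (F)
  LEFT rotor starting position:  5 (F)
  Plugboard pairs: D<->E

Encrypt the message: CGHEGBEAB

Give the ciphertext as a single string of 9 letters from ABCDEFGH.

Char 1 ('C'): step: R->6, L=5; C->plug->C->R->A->L->H->refl->F->L'->E->R'->B->plug->B
Char 2 ('G'): step: R->7, L=5; G->plug->G->R->F->L->B->refl->C->L'->D->R'->A->plug->A
Char 3 ('H'): step: R->0, L->6 (L advanced); H->plug->H->R->C->L->B->refl->C->L'->F->R'->D->plug->E
Char 4 ('E'): step: R->1, L=6; E->plug->D->R->G->L->H->refl->F->L'->A->R'->F->plug->F
Char 5 ('G'): step: R->2, L=6; G->plug->G->R->E->L->A->refl->D->L'->B->R'->H->plug->H
Char 6 ('B'): step: R->3, L=6; B->plug->B->R->E->L->A->refl->D->L'->B->R'->C->plug->C
Char 7 ('E'): step: R->4, L=6; E->plug->D->R->G->L->H->refl->F->L'->A->R'->B->plug->B
Char 8 ('A'): step: R->5, L=6; A->plug->A->R->H->L->G->refl->E->L'->D->R'->F->plug->F
Char 9 ('B'): step: R->6, L=6; B->plug->B->R->E->L->A->refl->D->L'->B->R'->G->plug->G

Answer: BAEFHCBFG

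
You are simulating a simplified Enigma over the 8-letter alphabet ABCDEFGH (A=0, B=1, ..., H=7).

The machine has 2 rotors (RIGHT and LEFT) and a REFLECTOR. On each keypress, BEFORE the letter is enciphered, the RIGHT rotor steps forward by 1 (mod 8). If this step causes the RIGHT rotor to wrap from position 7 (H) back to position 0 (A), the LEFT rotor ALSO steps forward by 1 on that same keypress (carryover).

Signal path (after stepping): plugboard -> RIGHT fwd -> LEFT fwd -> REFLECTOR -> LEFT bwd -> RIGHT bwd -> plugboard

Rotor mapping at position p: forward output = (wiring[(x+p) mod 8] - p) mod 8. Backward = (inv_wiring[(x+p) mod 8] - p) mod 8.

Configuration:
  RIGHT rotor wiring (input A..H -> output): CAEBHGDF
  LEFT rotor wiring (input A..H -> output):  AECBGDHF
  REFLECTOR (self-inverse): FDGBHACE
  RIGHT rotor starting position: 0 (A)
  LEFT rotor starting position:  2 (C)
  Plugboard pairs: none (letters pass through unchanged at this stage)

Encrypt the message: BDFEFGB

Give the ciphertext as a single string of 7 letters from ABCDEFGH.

Answer: EGACBDD

Derivation:
Char 1 ('B'): step: R->1, L=2; B->plug->B->R->D->L->B->refl->D->L'->F->R'->E->plug->E
Char 2 ('D'): step: R->2, L=2; D->plug->D->R->E->L->F->refl->A->L'->A->R'->G->plug->G
Char 3 ('F'): step: R->3, L=2; F->plug->F->R->H->L->C->refl->G->L'->G->R'->A->plug->A
Char 4 ('E'): step: R->4, L=2; E->plug->E->R->G->L->G->refl->C->L'->H->R'->C->plug->C
Char 5 ('F'): step: R->5, L=2; F->plug->F->R->H->L->C->refl->G->L'->G->R'->B->plug->B
Char 6 ('G'): step: R->6, L=2; G->plug->G->R->B->L->H->refl->E->L'->C->R'->D->plug->D
Char 7 ('B'): step: R->7, L=2; B->plug->B->R->D->L->B->refl->D->L'->F->R'->D->plug->D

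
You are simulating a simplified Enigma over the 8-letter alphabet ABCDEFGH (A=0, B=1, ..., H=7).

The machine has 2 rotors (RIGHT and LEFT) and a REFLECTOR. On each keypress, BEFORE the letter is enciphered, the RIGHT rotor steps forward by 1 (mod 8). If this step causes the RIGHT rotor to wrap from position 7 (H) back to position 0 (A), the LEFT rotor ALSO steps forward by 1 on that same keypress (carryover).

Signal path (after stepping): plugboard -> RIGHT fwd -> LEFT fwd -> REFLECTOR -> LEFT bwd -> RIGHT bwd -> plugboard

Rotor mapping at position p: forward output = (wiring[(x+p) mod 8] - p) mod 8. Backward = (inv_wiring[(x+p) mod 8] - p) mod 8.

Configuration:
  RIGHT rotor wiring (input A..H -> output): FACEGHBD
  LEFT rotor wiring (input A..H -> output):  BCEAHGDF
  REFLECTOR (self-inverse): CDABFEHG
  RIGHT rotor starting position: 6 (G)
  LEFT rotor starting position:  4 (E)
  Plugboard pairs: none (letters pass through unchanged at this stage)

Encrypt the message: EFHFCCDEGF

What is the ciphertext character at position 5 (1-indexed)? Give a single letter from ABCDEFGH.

Char 1 ('E'): step: R->7, L=4; E->plug->E->R->F->L->G->refl->H->L'->C->R'->H->plug->H
Char 2 ('F'): step: R->0, L->5 (L advanced); F->plug->F->R->H->L->C->refl->A->L'->C->R'->C->plug->C
Char 3 ('H'): step: R->1, L=5; H->plug->H->R->E->L->F->refl->E->L'->D->R'->C->plug->C
Char 4 ('F'): step: R->2, L=5; F->plug->F->R->B->L->G->refl->H->L'->F->R'->D->plug->D
Char 5 ('C'): step: R->3, L=5; C->plug->C->R->E->L->F->refl->E->L'->D->R'->B->plug->B

B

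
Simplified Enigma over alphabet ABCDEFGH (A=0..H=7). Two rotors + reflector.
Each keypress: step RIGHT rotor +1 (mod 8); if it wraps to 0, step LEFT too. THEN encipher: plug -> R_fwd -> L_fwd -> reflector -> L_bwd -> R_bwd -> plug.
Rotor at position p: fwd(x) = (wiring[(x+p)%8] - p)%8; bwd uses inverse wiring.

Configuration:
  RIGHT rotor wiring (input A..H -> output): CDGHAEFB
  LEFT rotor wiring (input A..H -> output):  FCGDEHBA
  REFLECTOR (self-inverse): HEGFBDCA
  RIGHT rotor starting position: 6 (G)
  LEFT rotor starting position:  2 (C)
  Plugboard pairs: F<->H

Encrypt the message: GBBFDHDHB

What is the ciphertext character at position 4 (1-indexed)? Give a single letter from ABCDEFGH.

Char 1 ('G'): step: R->7, L=2; G->plug->G->R->F->L->G->refl->C->L'->C->R'->A->plug->A
Char 2 ('B'): step: R->0, L->3 (L advanced); B->plug->B->R->D->L->G->refl->C->L'->F->R'->G->plug->G
Char 3 ('B'): step: R->1, L=3; B->plug->B->R->F->L->C->refl->G->L'->D->R'->E->plug->E
Char 4 ('F'): step: R->2, L=3; F->plug->H->R->B->L->B->refl->E->L'->C->R'->D->plug->D

D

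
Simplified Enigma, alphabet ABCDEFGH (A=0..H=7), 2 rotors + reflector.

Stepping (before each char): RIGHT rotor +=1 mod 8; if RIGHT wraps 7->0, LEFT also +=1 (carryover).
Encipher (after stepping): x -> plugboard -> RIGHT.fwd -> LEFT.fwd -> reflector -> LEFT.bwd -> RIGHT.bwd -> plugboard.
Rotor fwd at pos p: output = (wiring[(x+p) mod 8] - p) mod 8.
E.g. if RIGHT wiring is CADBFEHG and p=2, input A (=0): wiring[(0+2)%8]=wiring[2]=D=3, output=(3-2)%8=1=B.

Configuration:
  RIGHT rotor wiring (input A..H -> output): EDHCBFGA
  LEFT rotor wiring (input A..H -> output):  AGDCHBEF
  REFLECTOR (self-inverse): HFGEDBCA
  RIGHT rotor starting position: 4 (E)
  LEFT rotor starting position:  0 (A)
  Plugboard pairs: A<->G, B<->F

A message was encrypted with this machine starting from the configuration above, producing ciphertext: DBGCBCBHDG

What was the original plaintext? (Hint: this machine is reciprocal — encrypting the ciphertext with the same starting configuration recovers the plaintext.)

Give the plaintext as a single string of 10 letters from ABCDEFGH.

Answer: AGEGFEDGHF

Derivation:
Char 1 ('D'): step: R->5, L=0; D->plug->D->R->H->L->F->refl->B->L'->F->R'->G->plug->A
Char 2 ('B'): step: R->6, L=0; B->plug->F->R->E->L->H->refl->A->L'->A->R'->A->plug->G
Char 3 ('G'): step: R->7, L=0; G->plug->A->R->B->L->G->refl->C->L'->D->R'->E->plug->E
Char 4 ('C'): step: R->0, L->1 (L advanced); C->plug->C->R->H->L->H->refl->A->L'->E->R'->A->plug->G
Char 5 ('B'): step: R->1, L=1; B->plug->F->R->F->L->D->refl->E->L'->G->R'->B->plug->F
Char 6 ('C'): step: R->2, L=1; C->plug->C->R->H->L->H->refl->A->L'->E->R'->E->plug->E
Char 7 ('B'): step: R->3, L=1; B->plug->F->R->B->L->C->refl->G->L'->D->R'->D->plug->D
Char 8 ('H'): step: R->4, L=1; H->plug->H->R->G->L->E->refl->D->L'->F->R'->A->plug->G
Char 9 ('D'): step: R->5, L=1; D->plug->D->R->H->L->H->refl->A->L'->E->R'->H->plug->H
Char 10 ('G'): step: R->6, L=1; G->plug->A->R->A->L->F->refl->B->L'->C->R'->B->plug->F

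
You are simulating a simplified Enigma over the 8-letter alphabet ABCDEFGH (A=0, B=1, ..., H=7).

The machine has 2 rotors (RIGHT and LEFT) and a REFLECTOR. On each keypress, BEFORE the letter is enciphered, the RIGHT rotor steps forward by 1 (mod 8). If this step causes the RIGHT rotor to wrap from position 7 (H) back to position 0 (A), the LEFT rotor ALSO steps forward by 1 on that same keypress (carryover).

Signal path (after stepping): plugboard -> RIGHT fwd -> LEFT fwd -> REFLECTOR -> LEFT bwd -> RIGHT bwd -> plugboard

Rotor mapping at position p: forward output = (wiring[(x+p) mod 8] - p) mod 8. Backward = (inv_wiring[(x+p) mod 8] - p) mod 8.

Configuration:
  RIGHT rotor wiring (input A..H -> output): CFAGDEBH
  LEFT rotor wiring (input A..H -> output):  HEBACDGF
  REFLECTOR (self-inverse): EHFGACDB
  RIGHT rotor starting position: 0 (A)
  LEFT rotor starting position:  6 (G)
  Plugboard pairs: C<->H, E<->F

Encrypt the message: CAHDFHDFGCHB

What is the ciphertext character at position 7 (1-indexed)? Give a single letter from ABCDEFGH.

Char 1 ('C'): step: R->1, L=6; C->plug->H->R->B->L->H->refl->B->L'->C->R'->D->plug->D
Char 2 ('A'): step: R->2, L=6; A->plug->A->R->G->L->E->refl->A->L'->A->R'->G->plug->G
Char 3 ('H'): step: R->3, L=6; H->plug->C->R->B->L->H->refl->B->L'->C->R'->G->plug->G
Char 4 ('D'): step: R->4, L=6; D->plug->D->R->D->L->G->refl->D->L'->E->R'->G->plug->G
Char 5 ('F'): step: R->5, L=6; F->plug->E->R->A->L->A->refl->E->L'->G->R'->H->plug->C
Char 6 ('H'): step: R->6, L=6; H->plug->C->R->E->L->D->refl->G->L'->D->R'->A->plug->A
Char 7 ('D'): step: R->7, L=6; D->plug->D->R->B->L->H->refl->B->L'->C->R'->H->plug->C

C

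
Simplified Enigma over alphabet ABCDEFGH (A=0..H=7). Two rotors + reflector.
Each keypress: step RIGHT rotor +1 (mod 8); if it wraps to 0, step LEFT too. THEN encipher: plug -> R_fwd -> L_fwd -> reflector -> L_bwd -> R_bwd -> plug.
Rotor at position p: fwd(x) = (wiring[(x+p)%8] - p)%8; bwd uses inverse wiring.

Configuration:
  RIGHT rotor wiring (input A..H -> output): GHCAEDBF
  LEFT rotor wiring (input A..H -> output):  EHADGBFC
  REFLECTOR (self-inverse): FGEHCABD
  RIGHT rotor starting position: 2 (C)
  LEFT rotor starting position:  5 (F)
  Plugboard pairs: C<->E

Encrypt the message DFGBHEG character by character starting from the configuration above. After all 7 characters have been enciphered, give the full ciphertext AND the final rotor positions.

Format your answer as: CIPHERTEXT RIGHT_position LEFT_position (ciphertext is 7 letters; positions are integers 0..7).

Char 1 ('D'): step: R->3, L=5; D->plug->D->R->G->L->G->refl->B->L'->H->R'->H->plug->H
Char 2 ('F'): step: R->4, L=5; F->plug->F->R->D->L->H->refl->D->L'->F->R'->C->plug->E
Char 3 ('G'): step: R->5, L=5; G->plug->G->R->D->L->H->refl->D->L'->F->R'->F->plug->F
Char 4 ('B'): step: R->6, L=5; B->plug->B->R->H->L->B->refl->G->L'->G->R'->G->plug->G
Char 5 ('H'): step: R->7, L=5; H->plug->H->R->C->L->F->refl->A->L'->B->R'->E->plug->C
Char 6 ('E'): step: R->0, L->6 (L advanced); E->plug->C->R->C->L->G->refl->B->L'->D->R'->F->plug->F
Char 7 ('G'): step: R->1, L=6; G->plug->G->R->E->L->C->refl->E->L'->B->R'->B->plug->B
Final: ciphertext=HEFGCFB, RIGHT=1, LEFT=6

Answer: HEFGCFB 1 6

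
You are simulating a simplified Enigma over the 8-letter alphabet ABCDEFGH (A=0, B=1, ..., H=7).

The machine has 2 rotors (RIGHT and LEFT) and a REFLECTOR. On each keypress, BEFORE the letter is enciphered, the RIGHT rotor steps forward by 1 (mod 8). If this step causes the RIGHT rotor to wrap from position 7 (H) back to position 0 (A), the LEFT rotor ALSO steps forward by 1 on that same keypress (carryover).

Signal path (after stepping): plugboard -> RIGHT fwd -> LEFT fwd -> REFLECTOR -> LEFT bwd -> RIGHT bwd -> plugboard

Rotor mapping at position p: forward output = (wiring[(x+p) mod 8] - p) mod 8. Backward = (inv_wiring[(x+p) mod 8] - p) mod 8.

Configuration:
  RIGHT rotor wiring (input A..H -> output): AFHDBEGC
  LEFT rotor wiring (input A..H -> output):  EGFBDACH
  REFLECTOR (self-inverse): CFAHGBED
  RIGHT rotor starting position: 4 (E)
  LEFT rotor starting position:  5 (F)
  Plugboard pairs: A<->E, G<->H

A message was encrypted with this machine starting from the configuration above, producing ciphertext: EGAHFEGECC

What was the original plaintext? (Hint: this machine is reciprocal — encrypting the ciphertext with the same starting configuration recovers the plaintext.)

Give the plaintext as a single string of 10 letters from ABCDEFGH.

Answer: HDBAEAFAGE

Derivation:
Char 1 ('E'): step: R->5, L=5; E->plug->A->R->H->L->G->refl->E->L'->G->R'->G->plug->H
Char 2 ('G'): step: R->6, L=5; G->plug->H->R->G->L->E->refl->G->L'->H->R'->D->plug->D
Char 3 ('A'): step: R->7, L=5; A->plug->E->R->E->L->B->refl->F->L'->B->R'->B->plug->B
Char 4 ('H'): step: R->0, L->6 (L advanced); H->plug->G->R->G->L->F->refl->B->L'->B->R'->E->plug->A
Char 5 ('F'): step: R->1, L=6; F->plug->F->R->F->L->D->refl->H->L'->E->R'->A->plug->E
Char 6 ('E'): step: R->2, L=6; E->plug->A->R->F->L->D->refl->H->L'->E->R'->E->plug->A
Char 7 ('G'): step: R->3, L=6; G->plug->H->R->E->L->H->refl->D->L'->F->R'->F->plug->F
Char 8 ('E'): step: R->4, L=6; E->plug->A->R->F->L->D->refl->H->L'->E->R'->E->plug->A
Char 9 ('C'): step: R->5, L=6; C->plug->C->R->F->L->D->refl->H->L'->E->R'->H->plug->G
Char 10 ('C'): step: R->6, L=6; C->plug->C->R->C->L->G->refl->E->L'->A->R'->A->plug->E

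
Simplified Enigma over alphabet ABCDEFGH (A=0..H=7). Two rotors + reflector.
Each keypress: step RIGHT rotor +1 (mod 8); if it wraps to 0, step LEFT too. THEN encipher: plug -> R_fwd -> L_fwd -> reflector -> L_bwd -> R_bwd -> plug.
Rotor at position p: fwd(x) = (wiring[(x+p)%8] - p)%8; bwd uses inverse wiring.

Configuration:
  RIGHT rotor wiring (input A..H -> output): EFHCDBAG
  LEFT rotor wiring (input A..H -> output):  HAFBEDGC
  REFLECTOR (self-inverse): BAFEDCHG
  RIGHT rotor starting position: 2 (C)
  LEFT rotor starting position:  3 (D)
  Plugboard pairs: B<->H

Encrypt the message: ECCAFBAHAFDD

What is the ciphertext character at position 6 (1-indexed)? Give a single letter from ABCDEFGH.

Char 1 ('E'): step: R->3, L=3; E->plug->E->R->D->L->D->refl->E->L'->F->R'->D->plug->D
Char 2 ('C'): step: R->4, L=3; C->plug->C->R->E->L->H->refl->G->L'->A->R'->E->plug->E
Char 3 ('C'): step: R->5, L=3; C->plug->C->R->B->L->B->refl->A->L'->C->R'->F->plug->F
Char 4 ('A'): step: R->6, L=3; A->plug->A->R->C->L->A->refl->B->L'->B->R'->E->plug->E
Char 5 ('F'): step: R->7, L=3; F->plug->F->R->E->L->H->refl->G->L'->A->R'->D->plug->D
Char 6 ('B'): step: R->0, L->4 (L advanced); B->plug->H->R->G->L->B->refl->A->L'->A->R'->G->plug->G

G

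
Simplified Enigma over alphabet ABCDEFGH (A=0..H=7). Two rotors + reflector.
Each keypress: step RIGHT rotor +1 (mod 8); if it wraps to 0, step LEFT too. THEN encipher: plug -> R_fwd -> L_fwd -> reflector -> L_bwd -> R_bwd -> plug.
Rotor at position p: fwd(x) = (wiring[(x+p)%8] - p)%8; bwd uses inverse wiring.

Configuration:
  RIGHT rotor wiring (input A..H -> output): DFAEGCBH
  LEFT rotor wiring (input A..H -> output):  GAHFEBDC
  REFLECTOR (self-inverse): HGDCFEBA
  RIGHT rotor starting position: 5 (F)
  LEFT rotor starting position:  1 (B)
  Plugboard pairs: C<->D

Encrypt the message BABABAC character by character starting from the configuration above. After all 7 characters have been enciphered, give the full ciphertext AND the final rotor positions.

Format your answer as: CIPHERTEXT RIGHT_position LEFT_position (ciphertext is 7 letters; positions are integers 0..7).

Answer: FBABGGD 4 2

Derivation:
Char 1 ('B'): step: R->6, L=1; B->plug->B->R->B->L->G->refl->B->L'->G->R'->F->plug->F
Char 2 ('A'): step: R->7, L=1; A->plug->A->R->A->L->H->refl->A->L'->E->R'->B->plug->B
Char 3 ('B'): step: R->0, L->2 (L advanced); B->plug->B->R->F->L->A->refl->H->L'->D->R'->A->plug->A
Char 4 ('A'): step: R->1, L=2; A->plug->A->R->E->L->B->refl->G->L'->H->R'->B->plug->B
Char 5 ('B'): step: R->2, L=2; B->plug->B->R->C->L->C->refl->D->L'->B->R'->G->plug->G
Char 6 ('A'): step: R->3, L=2; A->plug->A->R->B->L->D->refl->C->L'->C->R'->G->plug->G
Char 7 ('C'): step: R->4, L=2; C->plug->D->R->D->L->H->refl->A->L'->F->R'->C->plug->D
Final: ciphertext=FBABGGD, RIGHT=4, LEFT=2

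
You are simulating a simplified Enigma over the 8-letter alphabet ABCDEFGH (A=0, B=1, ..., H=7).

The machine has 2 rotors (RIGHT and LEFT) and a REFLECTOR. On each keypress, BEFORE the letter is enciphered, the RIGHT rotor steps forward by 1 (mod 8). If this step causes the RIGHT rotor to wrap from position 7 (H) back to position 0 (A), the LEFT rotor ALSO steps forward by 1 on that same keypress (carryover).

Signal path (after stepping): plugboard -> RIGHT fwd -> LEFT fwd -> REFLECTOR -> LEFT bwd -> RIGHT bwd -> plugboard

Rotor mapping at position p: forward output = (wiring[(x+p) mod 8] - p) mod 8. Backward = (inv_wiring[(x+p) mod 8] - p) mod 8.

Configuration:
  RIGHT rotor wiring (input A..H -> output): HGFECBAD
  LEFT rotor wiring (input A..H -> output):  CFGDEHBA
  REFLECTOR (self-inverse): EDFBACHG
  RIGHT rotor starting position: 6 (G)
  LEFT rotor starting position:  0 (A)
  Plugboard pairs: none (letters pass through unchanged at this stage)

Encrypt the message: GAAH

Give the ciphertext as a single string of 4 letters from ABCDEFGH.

Answer: EHEE

Derivation:
Char 1 ('G'): step: R->7, L=0; G->plug->G->R->C->L->G->refl->H->L'->F->R'->E->plug->E
Char 2 ('A'): step: R->0, L->1 (L advanced); A->plug->A->R->H->L->B->refl->D->L'->D->R'->H->plug->H
Char 3 ('A'): step: R->1, L=1; A->plug->A->R->F->L->A->refl->E->L'->A->R'->E->plug->E
Char 4 ('H'): step: R->2, L=1; H->plug->H->R->E->L->G->refl->H->L'->G->R'->E->plug->E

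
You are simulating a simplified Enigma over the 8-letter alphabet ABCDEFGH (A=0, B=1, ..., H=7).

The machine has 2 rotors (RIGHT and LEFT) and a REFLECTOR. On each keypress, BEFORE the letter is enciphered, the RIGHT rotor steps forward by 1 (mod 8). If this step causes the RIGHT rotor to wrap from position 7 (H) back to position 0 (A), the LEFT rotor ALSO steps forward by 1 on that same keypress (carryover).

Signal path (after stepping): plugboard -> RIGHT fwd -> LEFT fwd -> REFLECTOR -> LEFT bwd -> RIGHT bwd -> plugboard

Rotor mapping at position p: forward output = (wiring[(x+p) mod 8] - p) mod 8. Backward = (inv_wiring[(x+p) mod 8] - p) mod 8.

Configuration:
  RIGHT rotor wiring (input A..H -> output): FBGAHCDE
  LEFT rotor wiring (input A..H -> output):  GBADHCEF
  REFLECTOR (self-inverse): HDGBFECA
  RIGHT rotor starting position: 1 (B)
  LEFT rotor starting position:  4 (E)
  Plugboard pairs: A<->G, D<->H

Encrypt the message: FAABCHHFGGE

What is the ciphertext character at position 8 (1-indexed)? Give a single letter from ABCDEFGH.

Char 1 ('F'): step: R->2, L=4; F->plug->F->R->C->L->A->refl->H->L'->H->R'->H->plug->D
Char 2 ('A'): step: R->3, L=4; A->plug->G->R->G->L->E->refl->F->L'->F->R'->A->plug->G
Char 3 ('A'): step: R->4, L=4; A->plug->G->R->C->L->A->refl->H->L'->H->R'->C->plug->C
Char 4 ('B'): step: R->5, L=4; B->plug->B->R->G->L->E->refl->F->L'->F->R'->A->plug->G
Char 5 ('C'): step: R->6, L=4; C->plug->C->R->H->L->H->refl->A->L'->C->R'->F->plug->F
Char 6 ('H'): step: R->7, L=4; H->plug->D->R->H->L->H->refl->A->L'->C->R'->C->plug->C
Char 7 ('H'): step: R->0, L->5 (L advanced); H->plug->D->R->A->L->F->refl->E->L'->E->R'->H->plug->D
Char 8 ('F'): step: R->1, L=5; F->plug->F->R->C->L->A->refl->H->L'->B->R'->E->plug->E

E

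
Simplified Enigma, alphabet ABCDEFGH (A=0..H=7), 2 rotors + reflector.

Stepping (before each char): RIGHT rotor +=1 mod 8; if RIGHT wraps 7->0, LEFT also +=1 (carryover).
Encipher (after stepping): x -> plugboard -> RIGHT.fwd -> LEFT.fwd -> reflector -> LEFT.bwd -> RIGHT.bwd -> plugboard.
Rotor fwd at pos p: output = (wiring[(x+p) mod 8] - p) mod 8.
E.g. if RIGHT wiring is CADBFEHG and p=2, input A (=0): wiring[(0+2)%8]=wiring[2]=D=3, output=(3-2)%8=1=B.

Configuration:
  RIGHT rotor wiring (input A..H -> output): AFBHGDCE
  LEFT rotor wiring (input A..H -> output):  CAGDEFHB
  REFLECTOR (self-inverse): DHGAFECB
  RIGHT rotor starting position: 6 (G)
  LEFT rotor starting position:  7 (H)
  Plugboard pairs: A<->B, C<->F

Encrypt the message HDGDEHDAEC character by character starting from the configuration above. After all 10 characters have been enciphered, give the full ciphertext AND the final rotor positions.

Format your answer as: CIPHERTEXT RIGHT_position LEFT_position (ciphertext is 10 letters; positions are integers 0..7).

Answer: DECHACHDDE 0 1

Derivation:
Char 1 ('H'): step: R->7, L=7; H->plug->H->R->D->L->H->refl->B->L'->C->R'->D->plug->D
Char 2 ('D'): step: R->0, L->0 (L advanced); D->plug->D->R->H->L->B->refl->H->L'->G->R'->E->plug->E
Char 3 ('G'): step: R->1, L=0; G->plug->G->R->D->L->D->refl->A->L'->B->R'->F->plug->C
Char 4 ('D'): step: R->2, L=0; D->plug->D->R->B->L->A->refl->D->L'->D->R'->H->plug->H
Char 5 ('E'): step: R->3, L=0; E->plug->E->R->B->L->A->refl->D->L'->D->R'->B->plug->A
Char 6 ('H'): step: R->4, L=0; H->plug->H->R->D->L->D->refl->A->L'->B->R'->F->plug->C
Char 7 ('D'): step: R->5, L=0; D->plug->D->R->D->L->D->refl->A->L'->B->R'->H->plug->H
Char 8 ('A'): step: R->6, L=0; A->plug->B->R->G->L->H->refl->B->L'->H->R'->D->plug->D
Char 9 ('E'): step: R->7, L=0; E->plug->E->R->A->L->C->refl->G->L'->C->R'->D->plug->D
Char 10 ('C'): step: R->0, L->1 (L advanced); C->plug->F->R->D->L->D->refl->A->L'->G->R'->E->plug->E
Final: ciphertext=DECHACHDDE, RIGHT=0, LEFT=1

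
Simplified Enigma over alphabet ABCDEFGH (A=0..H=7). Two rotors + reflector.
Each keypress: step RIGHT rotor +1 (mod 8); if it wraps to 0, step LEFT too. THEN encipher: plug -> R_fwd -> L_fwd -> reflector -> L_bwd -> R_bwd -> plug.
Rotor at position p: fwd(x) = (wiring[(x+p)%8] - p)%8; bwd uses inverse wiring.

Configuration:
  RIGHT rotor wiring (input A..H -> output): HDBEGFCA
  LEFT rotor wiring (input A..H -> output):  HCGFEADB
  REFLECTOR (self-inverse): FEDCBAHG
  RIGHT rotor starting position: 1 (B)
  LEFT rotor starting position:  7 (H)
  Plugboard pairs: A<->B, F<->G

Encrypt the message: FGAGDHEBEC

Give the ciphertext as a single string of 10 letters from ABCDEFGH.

Answer: HAFCCCCAAF

Derivation:
Char 1 ('F'): step: R->2, L=7; F->plug->G->R->F->L->F->refl->A->L'->B->R'->H->plug->H
Char 2 ('G'): step: R->3, L=7; G->plug->F->R->E->L->G->refl->H->L'->D->R'->B->plug->A
Char 3 ('A'): step: R->4, L=7; A->plug->B->R->B->L->A->refl->F->L'->F->R'->G->plug->F
Char 4 ('G'): step: R->5, L=7; G->plug->F->R->E->L->G->refl->H->L'->D->R'->C->plug->C
Char 5 ('D'): step: R->6, L=7; D->plug->D->R->F->L->F->refl->A->L'->B->R'->C->plug->C
Char 6 ('H'): step: R->7, L=7; H->plug->H->R->D->L->H->refl->G->L'->E->R'->C->plug->C
Char 7 ('E'): step: R->0, L->0 (L advanced); E->plug->E->R->G->L->D->refl->C->L'->B->R'->C->plug->C
Char 8 ('B'): step: R->1, L=0; B->plug->A->R->C->L->G->refl->H->L'->A->R'->B->plug->A
Char 9 ('E'): step: R->2, L=0; E->plug->E->R->A->L->H->refl->G->L'->C->R'->B->plug->A
Char 10 ('C'): step: R->3, L=0; C->plug->C->R->C->L->G->refl->H->L'->A->R'->G->plug->F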